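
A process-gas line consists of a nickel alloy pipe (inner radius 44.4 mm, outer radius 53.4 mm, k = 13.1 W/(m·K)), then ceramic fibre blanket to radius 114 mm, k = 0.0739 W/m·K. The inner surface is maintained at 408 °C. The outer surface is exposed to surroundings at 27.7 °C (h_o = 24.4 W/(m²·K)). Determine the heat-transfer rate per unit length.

Resistance network (inner→outer):
  R'_nickel alloy = ln(0.0534/0.0444)/(2πk) = 0.1846/(2π·13.1) = 0.002242 m·K/W
  R'_ceramic fibre blanket = ln(0.114/0.0534)/(2πk) = 0.7584/(2π·0.0739) = 1.633 m·K/W
  R'_conv,out = 1/(2πr h) = 1/(2π·0.114·24.4) = 0.05722 m·K/W
ΣR = 0.002242 + 1.633 + 0.05722 = 1.692 m·K/W
Q' = ΔT/ΣR = (408 °C − 27.7 °C)/1.692 = 225 W/m

Q' = 225 W/m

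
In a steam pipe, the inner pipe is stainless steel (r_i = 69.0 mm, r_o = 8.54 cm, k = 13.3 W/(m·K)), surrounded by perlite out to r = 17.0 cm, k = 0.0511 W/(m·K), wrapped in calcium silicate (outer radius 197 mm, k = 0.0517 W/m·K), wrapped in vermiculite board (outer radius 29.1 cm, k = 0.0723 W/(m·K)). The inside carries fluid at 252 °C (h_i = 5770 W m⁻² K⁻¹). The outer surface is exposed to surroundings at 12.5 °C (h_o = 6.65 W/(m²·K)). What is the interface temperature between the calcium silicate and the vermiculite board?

T = 76.1 °C

Treat each layer as a resistance in series:
  R'_conv,in = 1/(2πr h) = 1/(2π·0.0690·5770) = 3.998×10^-4 m·K/W
  R'_stainless steel = ln(0.0854/0.0690)/(2πk) = 0.2132/(2π·13.3) = 0.002552 m·K/W
  R'_perlite = ln(0.170/0.0854)/(2πk) = 0.6885/(2π·0.0511) = 2.144 m·K/W
  R'_calcium silicate = ln(0.197/0.170)/(2πk) = 0.1474/(2π·0.0517) = 0.4538 m·K/W
  R'_vermiculite board = ln(0.291/0.197)/(2πk) = 0.3901/(2π·0.0723) = 0.8588 m·K/W
  R'_conv,out = 1/(2πr h) = 1/(2π·0.291·6.65) = 0.08224 m·K/W
ΣR = 3.998×10^-4 + 0.002552 + 2.144 + 0.4538 + 0.8588 + 0.08224 = 3.542 m·K/W
Q' = ΔT/ΣR = (252 °C − 12.5 °C)/3.542 = 67.62 W/m
From the inner boundary to the calcium silicate/vermiculite board interface, ΣR_partial = 2.601 m·K/W.
T_interface = T_in − Q'·ΣR_partial = 252 °C − (67.62)(2.601) = 76.1 °C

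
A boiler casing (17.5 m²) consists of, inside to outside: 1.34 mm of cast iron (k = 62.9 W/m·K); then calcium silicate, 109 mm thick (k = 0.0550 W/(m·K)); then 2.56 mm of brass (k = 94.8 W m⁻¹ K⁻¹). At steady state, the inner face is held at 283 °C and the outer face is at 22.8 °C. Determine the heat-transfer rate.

Q = 2.30 kW

Resistance network (inner→outer):
  R_cast iron = L/(kA) = 0.00134/(62.9·17.5) = 1.217×10^-6 K/W
  R_calcium silicate = L/(kA) = 0.109/(0.0550·17.5) = 0.1132 K/W
  R_brass = L/(kA) = 0.00256/(94.8·17.5) = 1.543×10^-6 K/W
ΣR = 1.217×10^-6 + 0.1132 + 1.543×10^-6 = 0.1132 K/W
Q = ΔT/ΣR = (283 °C − 22.8 °C)/0.1132 = 2300 W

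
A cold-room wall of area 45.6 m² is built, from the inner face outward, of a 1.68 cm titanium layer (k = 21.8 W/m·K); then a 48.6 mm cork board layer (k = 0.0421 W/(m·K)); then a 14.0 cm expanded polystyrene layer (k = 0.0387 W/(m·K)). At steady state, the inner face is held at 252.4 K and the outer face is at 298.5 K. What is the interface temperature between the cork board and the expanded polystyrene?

Resistance network (inner→outer):
  R_titanium = L/(kA) = 0.0168/(21.8·45.6) = 1.690×10^-5 K/W
  R_cork board = L/(kA) = 0.0486/(0.0421·45.6) = 0.02532 K/W
  R_expanded polystyrene = L/(kA) = 0.140/(0.0387·45.6) = 0.07933 K/W
ΣR = 1.690×10^-5 + 0.02532 + 0.07933 = 0.1047 K/W
Q = ΔT/ΣR = (252.4 K − 298.5 K)/0.1047 = -440.3 W
From the inner boundary to the cork board/expanded polystyrene interface, ΣR_partial = 0.02534 K/W.
T_interface = T_in − Q·ΣR_partial = 252.4 K − (-440.3)(0.02534) = 263.56 K

T = 263.56 K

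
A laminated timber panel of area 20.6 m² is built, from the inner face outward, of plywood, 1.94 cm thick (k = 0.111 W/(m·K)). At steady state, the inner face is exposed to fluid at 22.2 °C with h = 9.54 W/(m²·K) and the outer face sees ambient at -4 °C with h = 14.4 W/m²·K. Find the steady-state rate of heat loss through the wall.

Series thermal resistances, inner to outer:
  R_conv,in = 1/(hA) = 1/(9.54·20.6) = 0.005088 K/W
  R_plywood = L/(kA) = 0.0194/(0.111·20.6) = 0.008484 K/W
  R_conv,out = 1/(hA) = 1/(14.4·20.6) = 0.003371 K/W
ΣR = 0.005088 + 0.008484 + 0.003371 = 0.01694 K/W
Q = ΔT/ΣR = (22.2 °C − -4 °C)/0.01694 = 1550 W

Q = 1550 W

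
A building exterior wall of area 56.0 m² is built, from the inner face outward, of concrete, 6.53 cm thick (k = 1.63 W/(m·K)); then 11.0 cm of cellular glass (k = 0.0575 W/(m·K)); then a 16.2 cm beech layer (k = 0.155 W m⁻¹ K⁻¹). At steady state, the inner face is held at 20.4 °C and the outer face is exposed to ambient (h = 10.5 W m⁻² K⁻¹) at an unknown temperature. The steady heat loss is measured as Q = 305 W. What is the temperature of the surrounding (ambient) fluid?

T_out = 3.55 °C

Series resistances:
  R_concrete = L/(kA) = 0.0653/(1.63·56.0) = 7.154×10^-4 K/W
  R_cellular glass = L/(kA) = 0.110/(0.0575·56.0) = 0.03416 K/W
  R_beech = L/(kA) = 0.162/(0.155·56.0) = 0.01866 K/W
  R_conv,out = 1/(hA) = 1/(10.5·56.0) = 0.001701 K/W
ΣR = 0.05524 K/W
ΔT = Q·ΣR = 305 × 0.05524 = 16.85 K
Heat flows outward, so T_out = T_in − ΔT = 20.4 − 16.85 = 3.55 °C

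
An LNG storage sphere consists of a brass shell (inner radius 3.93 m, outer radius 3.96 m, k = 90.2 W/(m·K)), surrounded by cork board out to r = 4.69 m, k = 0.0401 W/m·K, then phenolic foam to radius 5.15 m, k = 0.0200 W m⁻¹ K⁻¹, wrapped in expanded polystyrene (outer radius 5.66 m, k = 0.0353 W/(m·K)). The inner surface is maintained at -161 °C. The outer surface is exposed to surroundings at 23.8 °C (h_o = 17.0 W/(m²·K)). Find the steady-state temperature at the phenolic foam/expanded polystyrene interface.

Treat each layer as a resistance in series:
  R_brass = (1/3.93 − 1/3.96)/(4πk) = 0.001928/(4π·90.2) = 1.701×10^-6 K/W
  R_cork board = (1/3.96 − 1/4.69)/(4πk) = 0.03931/(4π·0.0401) = 0.07800 K/W
  R_phenolic foam = (1/4.69 − 1/5.15)/(4πk) = 0.01904/(4π·0.0200) = 0.07578 K/W
  R_expanded polystyrene = (1/5.15 − 1/5.66)/(4πk) = 0.01750/(4π·0.0353) = 0.03944 K/W
  R_conv,out = 1/(4πr²h) = 1/(4π·5.66²·17.0) = 1.461×10^-4 K/W
ΣR = 1.701×10^-6 + 0.07800 + 0.07578 + 0.03944 + 1.461×10^-4 = 0.1934 K/W
Q = ΔT/ΣR = (-161 °C − 23.8 °C)/0.1934 = -955.5 W
From the inner boundary to the phenolic foam/expanded polystyrene interface, ΣR_partial = 0.1538 K/W.
T_interface = T_in − Q·ΣR_partial = -161 °C − (-955.5)(0.1538) = -14.0 °C

T = -14.0 °C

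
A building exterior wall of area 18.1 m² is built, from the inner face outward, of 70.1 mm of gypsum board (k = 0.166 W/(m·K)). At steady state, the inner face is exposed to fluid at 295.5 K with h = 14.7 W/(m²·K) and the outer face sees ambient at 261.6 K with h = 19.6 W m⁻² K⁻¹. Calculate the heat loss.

Q = 1130 W

Resistance network (inner→outer):
  R_conv,in = 1/(hA) = 1/(14.7·18.1) = 0.003758 K/W
  R_gypsum board = L/(kA) = 0.0701/(0.166·18.1) = 0.02333 K/W
  R_conv,out = 1/(hA) = 1/(19.6·18.1) = 0.002819 K/W
ΣR = 0.003758 + 0.02333 + 0.002819 = 0.02991 K/W
Q = ΔT/ΣR = (295.5 K − 261.6 K)/0.02991 = 1130 W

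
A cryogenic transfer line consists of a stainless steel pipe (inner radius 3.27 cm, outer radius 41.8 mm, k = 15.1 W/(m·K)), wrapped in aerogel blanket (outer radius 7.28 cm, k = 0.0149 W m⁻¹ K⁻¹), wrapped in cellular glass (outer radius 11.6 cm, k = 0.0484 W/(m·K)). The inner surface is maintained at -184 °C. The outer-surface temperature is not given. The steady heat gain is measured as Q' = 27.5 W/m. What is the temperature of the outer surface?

T_out = 21.2 °C

Series resistances:
  R'_stainless steel = ln(0.0418/0.0327)/(2πk) = 0.2455/(2π·15.1) = 0.002588 m·K/W
  R'_aerogel blanket = ln(0.0728/0.0418)/(2πk) = 0.5548/(2π·0.0149) = 5.926 m·K/W
  R'_cellular glass = ln(0.116/0.0728)/(2πk) = 0.4659/(2π·0.0484) = 1.532 m·K/W
ΣR = 7.461 m·K/W
ΔT = Q'·ΣR = 27.5 × 7.461 = 205.2 K
Heat flows inward, so T_out = T_in + ΔT = -184 + 205.2 = 21.2 °C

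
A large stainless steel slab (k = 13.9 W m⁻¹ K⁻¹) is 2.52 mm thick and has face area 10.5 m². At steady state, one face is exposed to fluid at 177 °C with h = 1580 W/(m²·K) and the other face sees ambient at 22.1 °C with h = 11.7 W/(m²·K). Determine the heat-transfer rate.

Resistance network (inner→outer):
  R_conv,in = 1/(hA) = 1/(1580·10.5) = 6.028×10^-5 K/W
  R_stainless steel = L/(kA) = 0.00252/(13.9·10.5) = 1.727×10^-5 K/W
  R_conv,out = 1/(hA) = 1/(11.7·10.5) = 0.008140 K/W
ΣR = 6.028×10^-5 + 1.727×10^-5 + 0.008140 = 0.008218 K/W
Q = ΔT/ΣR = (177 °C − 22.1 °C)/0.008218 = 18800 W

Q = 18.8 kW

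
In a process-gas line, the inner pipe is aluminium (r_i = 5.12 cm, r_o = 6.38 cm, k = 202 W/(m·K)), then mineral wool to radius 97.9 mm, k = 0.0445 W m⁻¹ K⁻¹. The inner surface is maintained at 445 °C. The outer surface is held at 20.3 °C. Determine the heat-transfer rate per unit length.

Q' = 277 W/m

Series thermal resistances, inner to outer:
  R'_aluminium = ln(0.0638/0.0512)/(2πk) = 0.2200/(2π·202) = 1.733×10^-4 m·K/W
  R'_mineral wool = ln(0.0979/0.0638)/(2πk) = 0.4282/(2π·0.0445) = 1.531 m·K/W
ΣR = 1.733×10^-4 + 1.531 = 1.531 m·K/W
Q' = ΔT/ΣR = (445 °C − 20.3 °C)/1.531 = 277 W/m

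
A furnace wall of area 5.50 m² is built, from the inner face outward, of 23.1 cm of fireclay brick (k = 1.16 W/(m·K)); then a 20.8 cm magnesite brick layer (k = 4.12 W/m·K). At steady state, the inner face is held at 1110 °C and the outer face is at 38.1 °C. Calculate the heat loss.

Q = 23.6 kW

Treat each layer as a resistance in series:
  R_fireclay brick = L/(kA) = 0.231/(1.16·5.50) = 0.03621 K/W
  R_magnesite brick = L/(kA) = 0.208/(4.12·5.50) = 0.009179 K/W
ΣR = 0.03621 + 0.009179 = 0.04539 K/W
Q = ΔT/ΣR = (1110 °C − 38.1 °C)/0.04539 = 23600 W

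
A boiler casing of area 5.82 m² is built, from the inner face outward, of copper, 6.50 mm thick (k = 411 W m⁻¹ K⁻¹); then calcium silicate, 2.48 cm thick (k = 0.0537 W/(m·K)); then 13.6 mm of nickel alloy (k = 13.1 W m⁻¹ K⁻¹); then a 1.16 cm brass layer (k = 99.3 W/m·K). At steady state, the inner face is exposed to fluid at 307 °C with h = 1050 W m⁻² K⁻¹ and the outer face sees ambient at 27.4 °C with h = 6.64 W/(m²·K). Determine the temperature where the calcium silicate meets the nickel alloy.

Series thermal resistances, inner to outer:
  R_conv,in = 1/(hA) = 1/(1050·5.82) = 1.636×10^-4 K/W
  R_copper = L/(kA) = 0.00650/(411·5.82) = 2.717×10^-6 K/W
  R_calcium silicate = L/(kA) = 0.0248/(0.0537·5.82) = 0.07935 K/W
  R_nickel alloy = L/(kA) = 0.0136/(13.1·5.82) = 1.784×10^-4 K/W
  R_brass = L/(kA) = 0.0116/(99.3·5.82) = 2.007×10^-5 K/W
  R_conv,out = 1/(hA) = 1/(6.64·5.82) = 0.02588 K/W
ΣR = 1.636×10^-4 + 2.717×10^-6 + 0.07935 + 1.784×10^-4 + 2.007×10^-5 + 0.02588 = 0.1056 K/W
Q = ΔT/ΣR = (307 °C − 27.4 °C)/0.1056 = 2648 W
From the inner boundary to the calcium silicate/nickel alloy interface, ΣR_partial = 0.07952 K/W.
T_interface = T_in − Q·ΣR_partial = 307 °C − (2648)(0.07952) = 96.4 °C

T = 96.4 °C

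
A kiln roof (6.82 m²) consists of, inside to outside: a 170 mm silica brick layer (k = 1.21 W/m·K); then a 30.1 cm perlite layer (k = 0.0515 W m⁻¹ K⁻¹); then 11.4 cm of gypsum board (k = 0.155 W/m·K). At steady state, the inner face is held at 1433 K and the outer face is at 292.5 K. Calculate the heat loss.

Resistance network (inner→outer):
  R_silica brick = L/(kA) = 0.170/(1.21·6.82) = 0.02060 K/W
  R_perlite = L/(kA) = 0.301/(0.0515·6.82) = 0.8570 K/W
  R_gypsum board = L/(kA) = 0.114/(0.155·6.82) = 0.1078 K/W
ΣR = 0.02060 + 0.8570 + 0.1078 = 0.9854 K/W
Q = ΔT/ΣR = (1433 K − 292.5 K)/0.9854 = 1160 W

Q = 1160 W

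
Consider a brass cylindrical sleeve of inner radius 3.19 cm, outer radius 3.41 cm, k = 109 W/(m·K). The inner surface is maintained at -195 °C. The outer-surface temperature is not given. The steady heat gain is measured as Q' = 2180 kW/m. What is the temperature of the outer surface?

T_out = 17.3 °C

Sum the resistances:
  R'_brass = ln(0.0341/0.0319)/(2πk) = 0.06669/(2π·109) = 9.738×10^-5 m·K/W
ΣR = 9.738×10^-5 m·K/W
ΔT = Q'·ΣR = 2.18×10^6 × 9.738×10^-5 = 212.3 K
Heat flows inward, so T_out = T_in + ΔT = -195 + 212.3 = 17.3 °C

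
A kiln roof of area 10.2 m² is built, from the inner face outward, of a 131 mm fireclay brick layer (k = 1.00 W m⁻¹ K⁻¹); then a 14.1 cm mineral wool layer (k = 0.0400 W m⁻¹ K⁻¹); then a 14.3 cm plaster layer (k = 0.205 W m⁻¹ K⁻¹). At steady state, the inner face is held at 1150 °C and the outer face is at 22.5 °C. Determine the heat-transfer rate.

Resistance network (inner→outer):
  R_fireclay brick = L/(kA) = 0.131/(1.00·10.2) = 0.01284 K/W
  R_mineral wool = L/(kA) = 0.141/(0.0400·10.2) = 0.3456 K/W
  R_plaster = L/(kA) = 0.143/(0.205·10.2) = 0.06839 K/W
ΣR = 0.01284 + 0.3456 + 0.06839 = 0.4268 K/W
Q = ΔT/ΣR = (1150 °C − 22.5 °C)/0.4268 = 2640 W

Q = 2.64 kW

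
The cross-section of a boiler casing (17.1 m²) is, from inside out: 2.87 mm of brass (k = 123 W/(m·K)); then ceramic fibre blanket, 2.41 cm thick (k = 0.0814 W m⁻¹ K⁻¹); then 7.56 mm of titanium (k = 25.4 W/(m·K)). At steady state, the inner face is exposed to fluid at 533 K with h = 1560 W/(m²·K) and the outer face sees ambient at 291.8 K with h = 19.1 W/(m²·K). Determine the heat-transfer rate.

Series thermal resistances, inner to outer:
  R_conv,in = 1/(hA) = 1/(1560·17.1) = 3.749×10^-5 K/W
  R_brass = L/(kA) = 0.00287/(123·17.1) = 1.365×10^-6 K/W
  R_ceramic fibre blanket = L/(kA) = 0.0241/(0.0814·17.1) = 0.01731 K/W
  R_titanium = L/(kA) = 0.00756/(25.4·17.1) = 1.741×10^-5 K/W
  R_conv,out = 1/(hA) = 1/(19.1·17.1) = 0.003062 K/W
ΣR = 3.749×10^-5 + 1.365×10^-6 + 0.01731 + 1.741×10^-5 + 0.003062 = 0.02043 K/W
Q = ΔT/ΣR = (533 K − 291.8 K)/0.02043 = 11800 W

Q = 11.8 kW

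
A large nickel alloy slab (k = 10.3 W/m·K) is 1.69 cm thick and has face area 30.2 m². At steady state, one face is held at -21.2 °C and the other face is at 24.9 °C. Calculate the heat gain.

Q = 849 kW

Q = kA·ΔT/L = 10.3 × 30.2 × |-21.2 °C − 24.9 °C| / 0.0169 = 8.49×10^5 W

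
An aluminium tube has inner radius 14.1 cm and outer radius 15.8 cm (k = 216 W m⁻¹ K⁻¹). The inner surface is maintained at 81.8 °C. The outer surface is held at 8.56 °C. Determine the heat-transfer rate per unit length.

Q' = 2πk·ΔT/ln(r₂/r₁) = 2π × 216 × 73.24 / ln(0.158/0.141) = 8.73×10^5 W/m

Q' = 8.73×10^5 W/m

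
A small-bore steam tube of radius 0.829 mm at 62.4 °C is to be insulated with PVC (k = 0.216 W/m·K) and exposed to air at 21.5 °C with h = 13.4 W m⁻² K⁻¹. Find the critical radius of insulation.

For a cylinder, r_cr = k_ins/h = 0.216/13.4 = 0.0161 m = 1.61 cm

r_cr = 1.61 cm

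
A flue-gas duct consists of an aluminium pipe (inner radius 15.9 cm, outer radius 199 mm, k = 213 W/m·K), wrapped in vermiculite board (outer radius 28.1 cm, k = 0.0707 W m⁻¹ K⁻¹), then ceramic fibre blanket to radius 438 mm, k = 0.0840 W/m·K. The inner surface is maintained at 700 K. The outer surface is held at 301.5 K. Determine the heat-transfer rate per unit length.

Q' = 246 W/m

Resistance network (inner→outer):
  R'_aluminium = ln(0.199/0.159)/(2πk) = 0.2244/(2π·213) = 1.677×10^-4 m·K/W
  R'_vermiculite board = ln(0.281/0.199)/(2πk) = 0.3450/(2π·0.0707) = 0.7768 m·K/W
  R'_ceramic fibre blanket = ln(0.438/0.281)/(2πk) = 0.4439/(2π·0.0840) = 0.8410 m·K/W
ΣR = 1.677×10^-4 + 0.7768 + 0.8410 = 1.618 m·K/W
Q' = ΔT/ΣR = (700 K − 301.5 K)/1.618 = 246 W/m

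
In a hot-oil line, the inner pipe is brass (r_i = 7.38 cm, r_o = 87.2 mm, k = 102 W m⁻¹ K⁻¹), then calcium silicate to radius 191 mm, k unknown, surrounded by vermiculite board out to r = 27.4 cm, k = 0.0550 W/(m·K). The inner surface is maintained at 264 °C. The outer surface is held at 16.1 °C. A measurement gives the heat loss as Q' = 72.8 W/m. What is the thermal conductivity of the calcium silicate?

ΣR = ΔT/Q' = |264 − 16.1|/72.8 = 3.405 m·K/W
Known resistances:
  R'_brass = ln(0.0872/0.0738)/(2πk) = 0.1668/(2π·102) = 2.603×10^-4 m·K/W
  R'_vermiculite board = ln(0.274/0.191)/(2πk) = 0.3609/(2π·0.0550) = 1.044 m·K/W
R_calcium silicate = ΣR − ΣR_known = 3.405 − 1.044 = 2.361 m·K/W
ln(r₂/r₁)/(2πk) = 2.361 ⇒ k = 0.7841/(2π·2.361) = 0.0529 W/m·K

k = 0.0529 W/m·K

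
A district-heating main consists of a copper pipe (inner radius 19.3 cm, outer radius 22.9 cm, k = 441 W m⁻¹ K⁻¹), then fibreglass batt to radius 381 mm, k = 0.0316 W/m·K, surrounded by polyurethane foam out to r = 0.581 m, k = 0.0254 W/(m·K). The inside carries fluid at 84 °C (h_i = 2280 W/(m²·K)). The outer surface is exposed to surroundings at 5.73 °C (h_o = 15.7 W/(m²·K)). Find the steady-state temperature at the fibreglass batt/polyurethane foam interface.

Series thermal resistances, inner to outer:
  R'_conv,in = 1/(2πr h) = 1/(2π·0.193·2280) = 3.617×10^-4 m·K/W
  R'_copper = ln(0.229/0.193)/(2πk) = 0.1710/(2π·441) = 6.172×10^-5 m·K/W
  R'_fibreglass batt = ln(0.381/0.229)/(2πk) = 0.5091/(2π·0.0316) = 2.564 m·K/W
  R'_polyurethane foam = ln(0.581/0.381)/(2πk) = 0.4220/(2π·0.0254) = 2.644 m·K/W
  R'_conv,out = 1/(2πr h) = 1/(2π·0.581·15.7) = 0.01745 m·K/W
ΣR = 3.617×10^-4 + 6.172×10^-5 + 2.564 + 2.644 + 0.01745 = 5.226 m·K/W
Q' = ΔT/ΣR = (84 °C − 5.73 °C)/5.226 = 14.98 W/m
From the inner boundary to the fibreglass batt/polyurethane foam interface, ΣR_partial = 2.564 m·K/W.
T_interface = T_in − Q'·ΣR_partial = 84 °C − (14.98)(2.564) = 45.6 °C

T = 45.6 °C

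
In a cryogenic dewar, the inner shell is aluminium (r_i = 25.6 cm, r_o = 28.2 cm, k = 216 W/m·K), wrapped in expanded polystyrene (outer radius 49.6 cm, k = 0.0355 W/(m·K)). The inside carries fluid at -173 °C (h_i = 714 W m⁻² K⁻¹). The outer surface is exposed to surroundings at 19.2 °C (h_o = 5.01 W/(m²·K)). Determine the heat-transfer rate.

Q = 55.0 W

Resistance network (inner→outer):
  R_conv,in = 1/(4πr²h) = 1/(4π·0.256²·714) = 0.001701 K/W
  R_aluminium = (1/0.256 − 1/0.282)/(4πk) = 0.3602/(4π·216) = 1.327×10^-4 K/W
  R_expanded polystyrene = (1/0.282 − 1/0.496)/(4πk) = 1.530/(4π·0.0355) = 3.430 K/W
  R_conv,out = 1/(4πr²h) = 1/(4π·0.496²·5.01) = 0.06456 K/W
ΣR = 0.001701 + 1.327×10^-4 + 3.430 + 0.06456 = 3.496 K/W
Q = ΔT/ΣR = (-173 °C − 19.2 °C)/3.496 = -55.0 W
(Negative Q ⇒ heat flows inward; heat gain = 55.0 W.)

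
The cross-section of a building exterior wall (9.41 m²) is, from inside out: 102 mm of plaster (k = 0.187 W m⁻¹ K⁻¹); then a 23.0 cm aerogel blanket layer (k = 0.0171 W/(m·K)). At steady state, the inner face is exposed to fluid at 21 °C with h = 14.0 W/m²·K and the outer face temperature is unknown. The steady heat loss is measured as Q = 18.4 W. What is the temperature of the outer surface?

T_out = -6.51 °C

Sum the resistances:
  R_conv,in = 1/(hA) = 1/(14.0·9.41) = 0.007591 K/W
  R_plaster = L/(kA) = 0.102/(0.187·9.41) = 0.05797 K/W
  R_aerogel blanket = L/(kA) = 0.230/(0.0171·9.41) = 1.429 K/W
ΣR = 1.495 K/W
ΔT = Q·ΣR = 18.4 × 1.495 = 27.51 K
Heat flows outward, so T_out = T_in − ΔT = 21 − 27.51 = -6.51 °C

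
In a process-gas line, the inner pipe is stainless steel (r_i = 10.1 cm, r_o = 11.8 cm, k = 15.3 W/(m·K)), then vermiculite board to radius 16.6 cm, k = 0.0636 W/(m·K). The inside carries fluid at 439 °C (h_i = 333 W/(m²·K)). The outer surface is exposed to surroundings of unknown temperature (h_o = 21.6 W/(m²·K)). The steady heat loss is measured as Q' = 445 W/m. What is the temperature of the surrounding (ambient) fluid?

Series resistances:
  R'_conv,in = 1/(2πr h) = 1/(2π·0.101·333) = 0.004732 m·K/W
  R'_stainless steel = ln(0.118/0.101)/(2πk) = 0.1556/(2π·15.3) = 0.001618 m·K/W
  R'_vermiculite board = ln(0.166/0.118)/(2πk) = 0.3413/(2π·0.0636) = 0.8541 m·K/W
  R'_conv,out = 1/(2πr h) = 1/(2π·0.166·21.6) = 0.04439 m·K/W
ΣR = 0.9048 m·K/W
ΔT = Q'·ΣR = 445 × 0.9048 = 402.6 K
Heat flows outward, so T_out = T_in − ΔT = 439 − 402.6 = 36.4 °C

T_out = 36.4 °C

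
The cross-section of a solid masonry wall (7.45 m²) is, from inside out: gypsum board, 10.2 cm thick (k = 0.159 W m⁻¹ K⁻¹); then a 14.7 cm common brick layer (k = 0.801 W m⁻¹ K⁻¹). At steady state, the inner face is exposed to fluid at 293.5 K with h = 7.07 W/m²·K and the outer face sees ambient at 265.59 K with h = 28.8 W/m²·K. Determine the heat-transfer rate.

Q = 208 W

Treat each layer as a resistance in series:
  R_conv,in = 1/(hA) = 1/(7.07·7.45) = 0.01899 K/W
  R_gypsum board = L/(kA) = 0.102/(0.159·7.45) = 0.08611 K/W
  R_common brick = L/(kA) = 0.147/(0.801·7.45) = 0.02463 K/W
  R_conv,out = 1/(hA) = 1/(28.8·7.45) = 0.004661 K/W
ΣR = 0.01899 + 0.08611 + 0.02463 + 0.004661 = 0.1344 K/W
Q = ΔT/ΣR = (293.5 K − 265.59 K)/0.1344 = 208 W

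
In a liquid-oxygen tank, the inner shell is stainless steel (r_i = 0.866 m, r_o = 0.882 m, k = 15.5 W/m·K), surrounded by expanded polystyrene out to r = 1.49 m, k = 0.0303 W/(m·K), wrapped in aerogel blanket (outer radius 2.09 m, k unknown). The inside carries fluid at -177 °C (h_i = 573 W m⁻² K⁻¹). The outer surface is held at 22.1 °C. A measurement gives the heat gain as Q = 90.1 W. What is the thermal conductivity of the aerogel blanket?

ΣR = ΔT/Q = |-177 − 22.1|/90.1 = 2.210 K/W
Known resistances:
  R_conv,in = 1/(4πr²h) = 1/(4π·0.866²·573) = 1.852×10^-4 K/W
  R_stainless steel = (1/0.866 − 1/0.882)/(4πk) = 0.02095/(4π·15.5) = 1.075×10^-4 K/W
  R_expanded polystyrene = (1/0.882 − 1/1.49)/(4πk) = 0.4626/(4π·0.0303) = 1.215 K/W
R_aerogel blanket = ΣR − ΣR_known = 2.210 − 1.215 = 0.9950 K/W
(1/r₁−1/r₂)/(4πk) = 0.9950 ⇒ k = 0.1927/(4π·0.9950) = 0.0154 W/m·K

k = 0.0154 W/m·K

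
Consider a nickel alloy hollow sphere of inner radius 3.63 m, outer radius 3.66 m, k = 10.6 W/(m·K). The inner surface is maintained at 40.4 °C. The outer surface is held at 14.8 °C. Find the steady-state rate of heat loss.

Q = 4πk·ΔT/(1/r₁ − 1/r₂) = 4π × 10.6 × 25.6 / (1/3.63 − 1/3.66) = 1.51×10^6 W

Q = 1510 kW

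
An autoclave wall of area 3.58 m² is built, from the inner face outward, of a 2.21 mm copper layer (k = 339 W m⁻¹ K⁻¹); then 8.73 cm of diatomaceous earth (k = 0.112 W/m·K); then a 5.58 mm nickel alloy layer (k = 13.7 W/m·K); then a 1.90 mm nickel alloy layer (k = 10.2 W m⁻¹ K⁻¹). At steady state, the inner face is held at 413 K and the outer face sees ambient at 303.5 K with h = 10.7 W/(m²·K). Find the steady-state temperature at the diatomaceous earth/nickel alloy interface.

Series thermal resistances, inner to outer:
  R_copper = L/(kA) = 0.00221/(339·3.58) = 1.821×10^-6 K/W
  R_diatomaceous earth = L/(kA) = 0.0873/(0.112·3.58) = 0.2177 K/W
  R_nickel alloy = L/(kA) = 0.00558/(13.7·3.58) = 1.138×10^-4 K/W
  R_nickel alloy = L/(kA) = 0.00190/(10.2·3.58) = 5.203×10^-5 K/W
  R_conv,out = 1/(hA) = 1/(10.7·3.58) = 0.02611 K/W
ΣR = 1.821×10^-6 + 0.2177 + 1.138×10^-4 + 5.203×10^-5 + 0.02611 = 0.2440 K/W
Q = ΔT/ΣR = (413 K − 303.5 K)/0.2440 = 448.8 W
From the inner boundary to the diatomaceous earth/nickel alloy interface, ΣR_partial = 0.2177 K/W.
T_interface = T_in − Q·ΣR_partial = 413 K − (448.8)(0.2177) = 315.3 K

T = 315.3 K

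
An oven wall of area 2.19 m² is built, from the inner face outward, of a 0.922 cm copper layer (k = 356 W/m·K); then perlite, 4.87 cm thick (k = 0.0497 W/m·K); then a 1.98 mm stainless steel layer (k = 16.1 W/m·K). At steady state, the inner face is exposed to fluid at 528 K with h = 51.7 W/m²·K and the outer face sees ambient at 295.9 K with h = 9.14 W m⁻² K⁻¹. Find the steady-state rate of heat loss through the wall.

Series thermal resistances, inner to outer:
  R_conv,in = 1/(hA) = 1/(51.7·2.19) = 0.008832 K/W
  R_copper = L/(kA) = 0.00922/(356·2.19) = 1.183×10^-5 K/W
  R_perlite = L/(kA) = 0.0487/(0.0497·2.19) = 0.4474 K/W
  R_stainless steel = L/(kA) = 0.00198/(16.1·2.19) = 5.616×10^-5 K/W
  R_conv,out = 1/(hA) = 1/(9.14·2.19) = 0.04996 K/W
ΣR = 0.008832 + 1.183×10^-5 + 0.4474 + 5.616×10^-5 + 0.04996 = 0.5063 K/W
Q = ΔT/ΣR = (528 K − 295.9 K)/0.5063 = 458 W

Q = 458 W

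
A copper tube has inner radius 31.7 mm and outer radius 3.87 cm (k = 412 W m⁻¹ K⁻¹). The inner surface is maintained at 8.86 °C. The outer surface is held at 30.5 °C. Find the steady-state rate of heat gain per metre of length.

Q' = 2.81×10^5 W/m

Q' = 2πk·ΔT/ln(r₂/r₁) = 2π × 412 × 21.64 / ln(0.0387/0.0317) = 2.81×10^5 W/m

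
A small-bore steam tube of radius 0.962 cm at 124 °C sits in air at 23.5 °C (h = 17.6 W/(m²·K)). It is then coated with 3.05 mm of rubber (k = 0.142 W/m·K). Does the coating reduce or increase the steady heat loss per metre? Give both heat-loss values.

Critical radius for a cylinder: r_cr = k/h = 0.00807 m = 0.807 cm.
Outer radius after coating: r₂ = 0.00962 + 0.00305 = 0.01267 m.
Since r₁ ≥ r_cr, any added insulation reduces the heat loss.
Bare: R = 1/(2πr₁h) = 0.9400 m·K/W; Q = 100.5/0.9400 = 107 W/m.
Coated: R = R_cond + R_conv = 1.022 m·K/W; Q = 100.5/1.022 = 98.3 W/m.

reduces: 107 → 98.3 W/m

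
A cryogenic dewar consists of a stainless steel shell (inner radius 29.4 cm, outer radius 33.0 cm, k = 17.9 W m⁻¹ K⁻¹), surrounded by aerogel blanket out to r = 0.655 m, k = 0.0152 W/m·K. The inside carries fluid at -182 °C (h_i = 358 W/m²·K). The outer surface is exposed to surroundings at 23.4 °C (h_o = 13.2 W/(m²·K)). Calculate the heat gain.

Resistance network (inner→outer):
  R_conv,in = 1/(4πr²h) = 1/(4π·0.294²·358) = 0.002572 K/W
  R_stainless steel = (1/0.294 − 1/0.330)/(4πk) = 0.3711/(4π·17.9) = 0.001650 K/W
  R_aerogel blanket = (1/0.330 − 1/0.655)/(4πk) = 1.504/(4π·0.0152) = 7.872 K/W
  R_conv,out = 1/(4πr²h) = 1/(4π·0.655²·13.2) = 0.01405 K/W
ΣR = 0.002572 + 0.001650 + 7.872 + 0.01405 = 7.890 K/W
Q = ΔT/ΣR = (-182 °C − 23.4 °C)/7.890 = -26.0 W
(Negative Q ⇒ heat flows inward; heat gain = 26.0 W.)

Q = 26.0 W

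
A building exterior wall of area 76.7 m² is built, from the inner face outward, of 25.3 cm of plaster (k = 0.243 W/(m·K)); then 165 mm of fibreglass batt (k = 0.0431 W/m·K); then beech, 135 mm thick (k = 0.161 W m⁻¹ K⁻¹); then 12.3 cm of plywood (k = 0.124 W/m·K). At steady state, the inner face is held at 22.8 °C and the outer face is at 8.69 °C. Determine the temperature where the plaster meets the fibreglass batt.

Series thermal resistances, inner to outer:
  R_plaster = L/(kA) = 0.253/(0.243·76.7) = 0.01357 K/W
  R_fibreglass batt = L/(kA) = 0.165/(0.0431·76.7) = 0.04991 K/W
  R_beech = L/(kA) = 0.135/(0.161·76.7) = 0.01093 K/W
  R_plywood = L/(kA) = 0.123/(0.124·76.7) = 0.01293 K/W
ΣR = 0.01357 + 0.04991 + 0.01093 + 0.01293 = 0.08734 K/W
Q = ΔT/ΣR = (22.8 °C − 8.69 °C)/0.08734 = 161.6 W
From the inner boundary to the plaster/fibreglass batt interface, ΣR_partial = 0.01357 K/W.
T_interface = T_in − Q·ΣR_partial = 22.8 °C − (161.6)(0.01357) = 20.6 °C

T = 20.6 °C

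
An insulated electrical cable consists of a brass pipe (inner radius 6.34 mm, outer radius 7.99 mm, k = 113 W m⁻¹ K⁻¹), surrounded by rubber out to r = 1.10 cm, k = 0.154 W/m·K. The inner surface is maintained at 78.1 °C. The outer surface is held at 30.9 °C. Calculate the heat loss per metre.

Treat each layer as a resistance in series:
  R'_brass = ln(0.00799/0.00634)/(2πk) = 0.2313/(2π·113) = 3.258×10^-4 m·K/W
  R'_rubber = ln(0.0110/0.00799)/(2πk) = 0.3197/(2π·0.154) = 0.3304 m·K/W
ΣR = 3.258×10^-4 + 0.3304 = 0.3307 m·K/W
Q' = ΔT/ΣR = (78.1 °C − 30.9 °C)/0.3307 = 143 W/m

Q' = 143 W/m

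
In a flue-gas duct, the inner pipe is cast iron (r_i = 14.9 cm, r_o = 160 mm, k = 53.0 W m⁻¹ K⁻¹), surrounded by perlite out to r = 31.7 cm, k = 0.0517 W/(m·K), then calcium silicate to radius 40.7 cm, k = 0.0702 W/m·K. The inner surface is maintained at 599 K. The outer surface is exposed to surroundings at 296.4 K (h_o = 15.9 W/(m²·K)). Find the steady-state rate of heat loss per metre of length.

Q' = 112 W/m

Resistance network (inner→outer):
  R'_cast iron = ln(0.160/0.149)/(2πk) = 0.07123/(2π·53.0) = 2.139×10^-4 m·K/W
  R'_perlite = ln(0.317/0.160)/(2πk) = 0.6837/(2π·0.0517) = 2.105 m·K/W
  R'_calcium silicate = ln(0.407/0.317)/(2πk) = 0.2499/(2π·0.0702) = 0.5666 m·K/W
  R'_conv,out = 1/(2πr h) = 1/(2π·0.407·15.9) = 0.02459 m·K/W
ΣR = 2.139×10^-4 + 2.105 + 0.5666 + 0.02459 = 2.696 m·K/W
Q' = ΔT/ΣR = (599 K − 296.4 K)/2.696 = 112 W/m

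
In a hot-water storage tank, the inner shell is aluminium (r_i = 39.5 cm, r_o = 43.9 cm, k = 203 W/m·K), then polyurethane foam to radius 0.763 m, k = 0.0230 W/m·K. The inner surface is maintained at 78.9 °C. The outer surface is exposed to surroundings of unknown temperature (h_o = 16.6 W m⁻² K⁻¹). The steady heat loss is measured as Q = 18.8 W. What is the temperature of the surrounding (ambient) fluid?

T_out = 15.8 °C

Sum the resistances:
  R_aluminium = (1/0.395 − 1/0.439)/(4πk) = 0.2537/(4π·203) = 9.947×10^-5 K/W
  R_polyurethane foam = (1/0.439 − 1/0.763)/(4πk) = 0.9673/(4π·0.0230) = 3.347 K/W
  R_conv,out = 1/(4πr²h) = 1/(4π·0.763²·16.6) = 0.008234 K/W
ΣR = 3.355 K/W
ΔT = Q·ΣR = 18.8 × 3.355 = 63.07 K
Heat flows outward, so T_out = T_in − ΔT = 78.9 − 63.07 = 15.8 °C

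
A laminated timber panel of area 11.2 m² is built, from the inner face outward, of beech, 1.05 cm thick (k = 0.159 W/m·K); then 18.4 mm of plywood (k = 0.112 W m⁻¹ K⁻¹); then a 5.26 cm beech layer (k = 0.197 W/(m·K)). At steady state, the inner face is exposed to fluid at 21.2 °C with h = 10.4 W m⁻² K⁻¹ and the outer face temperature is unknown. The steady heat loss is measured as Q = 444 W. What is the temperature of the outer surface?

T_out = -2.33 °C

Series resistances:
  R_conv,in = 1/(hA) = 1/(10.4·11.2) = 0.008585 K/W
  R_beech = L/(kA) = 0.0105/(0.159·11.2) = 0.005896 K/W
  R_plywood = L/(kA) = 0.0184/(0.112·11.2) = 0.01467 K/W
  R_beech = L/(kA) = 0.0526/(0.197·11.2) = 0.02384 K/W
ΣR = 0.05299 K/W
ΔT = Q·ΣR = 444 × 0.05299 = 23.53 K
Heat flows outward, so T_out = T_in − ΔT = 21.2 − 23.53 = -2.33 °C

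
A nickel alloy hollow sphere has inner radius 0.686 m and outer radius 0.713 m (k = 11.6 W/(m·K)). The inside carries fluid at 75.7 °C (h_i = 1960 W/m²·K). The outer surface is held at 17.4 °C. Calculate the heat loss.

Series thermal resistances, inner to outer:
  R_conv,in = 1/(4πr²h) = 1/(4π·0.686²·1960) = 8.628×10^-5 K/W
  R_nickel alloy = (1/0.686 − 1/0.713)/(4πk) = 0.05520/(4π·11.6) = 3.787×10^-4 K/W
ΣR = 8.628×10^-5 + 3.787×10^-4 = 4.650×10^-4 K/W
Q = ΔT/ΣR = (75.7 °C − 17.4 °C)/4.650×10^-4 = 1.25×10^5 W

Q = 1.25×10^5 W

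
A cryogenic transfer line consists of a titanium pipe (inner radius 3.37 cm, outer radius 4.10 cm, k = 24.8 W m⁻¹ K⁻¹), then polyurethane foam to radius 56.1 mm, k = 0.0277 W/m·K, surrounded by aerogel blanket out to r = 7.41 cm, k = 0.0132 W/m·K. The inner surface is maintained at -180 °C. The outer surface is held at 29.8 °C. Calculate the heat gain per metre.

Series thermal resistances, inner to outer:
  R'_titanium = ln(0.0410/0.0337)/(2πk) = 0.1961/(2π·24.8) = 0.001258 m·K/W
  R'_polyurethane foam = ln(0.0561/0.0410)/(2πk) = 0.3136/(2π·0.0277) = 1.802 m·K/W
  R'_aerogel blanket = ln(0.0741/0.0561)/(2πk) = 0.2783/(2π·0.0132) = 3.355 m·K/W
ΣR = 0.001258 + 1.802 + 3.355 = 5.158 m·K/W
Q' = ΔT/ΣR = (-180 °C − 29.8 °C)/5.158 = -40.7 W/m
(Negative Q' ⇒ heat flows inward; heat gain = 40.7 W/m.)

Q' = 40.7 W/m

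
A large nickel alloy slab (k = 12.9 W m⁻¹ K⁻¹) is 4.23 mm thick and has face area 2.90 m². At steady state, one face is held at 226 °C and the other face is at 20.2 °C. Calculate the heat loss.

Q = 1820 kW

Q = kA·ΔT/L = 12.9 × 2.90 × |226 °C − 20.2 °C| / 0.00423 = 1.82×10^6 W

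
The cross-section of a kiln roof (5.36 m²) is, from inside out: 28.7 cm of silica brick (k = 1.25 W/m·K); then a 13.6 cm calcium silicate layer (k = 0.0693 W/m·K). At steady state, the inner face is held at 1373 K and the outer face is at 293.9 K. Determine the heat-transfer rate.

Q = 2.64 kW

Series thermal resistances, inner to outer:
  R_silica brick = L/(kA) = 0.287/(1.25·5.36) = 0.04284 K/W
  R_calcium silicate = L/(kA) = 0.136/(0.0693·5.36) = 0.3661 K/W
ΣR = 0.04284 + 0.3661 = 0.4089 K/W
Q = ΔT/ΣR = (1373 K − 293.9 K)/0.4089 = 2640 W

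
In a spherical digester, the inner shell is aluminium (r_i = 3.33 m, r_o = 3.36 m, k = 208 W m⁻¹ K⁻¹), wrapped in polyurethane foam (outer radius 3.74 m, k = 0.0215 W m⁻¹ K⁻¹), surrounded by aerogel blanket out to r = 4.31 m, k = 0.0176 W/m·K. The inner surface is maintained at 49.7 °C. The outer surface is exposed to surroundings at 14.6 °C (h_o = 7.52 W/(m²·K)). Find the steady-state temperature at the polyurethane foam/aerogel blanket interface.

Treat each layer as a resistance in series:
  R_aluminium = (1/3.33 − 1/3.36)/(4πk) = 0.002681/(4π·208) = 1.026×10^-6 K/W
  R_polyurethane foam = (1/3.36 − 1/3.74)/(4πk) = 0.03024/(4π·0.0215) = 0.1119 K/W
  R_aerogel blanket = (1/3.74 − 1/4.31)/(4πk) = 0.03536/(4π·0.0176) = 0.1599 K/W
  R_conv,out = 1/(4πr²h) = 1/(4π·4.31²·7.52) = 5.697×10^-4 K/W
ΣR = 1.026×10^-6 + 0.1119 + 0.1599 + 5.697×10^-4 = 0.2724 K/W
Q = ΔT/ΣR = (49.7 °C − 14.6 °C)/0.2724 = 128.9 W
From the inner boundary to the polyurethane foam/aerogel blanket interface, ΣR_partial = 0.1119 K/W.
T_interface = T_in − Q·ΣR_partial = 49.7 °C − (128.9)(0.1119) = 35.3 °C

T = 35.3 °C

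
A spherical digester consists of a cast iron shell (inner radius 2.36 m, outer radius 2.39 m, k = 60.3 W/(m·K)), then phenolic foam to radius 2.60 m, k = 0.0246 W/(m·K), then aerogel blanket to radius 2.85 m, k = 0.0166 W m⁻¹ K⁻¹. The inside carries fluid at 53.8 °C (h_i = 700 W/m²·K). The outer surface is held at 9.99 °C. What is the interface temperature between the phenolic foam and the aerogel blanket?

Resistance network (inner→outer):
  R_conv,in = 1/(4πr²h) = 1/(4π·2.36²·700) = 2.041×10^-5 K/W
  R_cast iron = (1/2.36 − 1/2.39)/(4πk) = 0.005319/(4π·60.3) = 7.019×10^-6 K/W
  R_phenolic foam = (1/2.39 − 1/2.60)/(4πk) = 0.03379/(4π·0.0246) = 0.1093 K/W
  R_aerogel blanket = (1/2.60 − 1/2.85)/(4πk) = 0.03374/(4π·0.0166) = 0.1617 K/W
ΣR = 2.041×10^-5 + 7.019×10^-6 + 0.1093 + 0.1617 = 0.2710 K/W
Q = ΔT/ΣR = (53.8 °C − 9.99 °C)/0.2710 = 161.7 W
From the inner boundary to the phenolic foam/aerogel blanket interface, ΣR_partial = 0.1093 K/W.
T_interface = T_in − Q·ΣR_partial = 53.8 °C − (161.7)(0.1093) = 36.1 °C

T = 36.1 °C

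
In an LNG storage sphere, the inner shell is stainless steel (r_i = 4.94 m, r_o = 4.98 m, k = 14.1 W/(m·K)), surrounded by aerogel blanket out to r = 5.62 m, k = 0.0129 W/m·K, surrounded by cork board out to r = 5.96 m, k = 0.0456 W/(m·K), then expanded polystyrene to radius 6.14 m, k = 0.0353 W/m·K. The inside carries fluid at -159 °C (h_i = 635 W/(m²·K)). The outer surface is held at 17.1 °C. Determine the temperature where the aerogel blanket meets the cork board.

T = -12.8 °C

Treat each layer as a resistance in series:
  R_conv,in = 1/(4πr²h) = 1/(4π·4.94²·635) = 5.135×10^-6 K/W
  R_stainless steel = (1/4.94 − 1/4.98)/(4πk) = 0.001626/(4π·14.1) = 9.176×10^-6 K/W
  R_aerogel blanket = (1/4.98 − 1/5.62)/(4πk) = 0.02287/(4π·0.0129) = 0.1411 K/W
  R_cork board = (1/5.62 − 1/5.96)/(4πk) = 0.01015/(4π·0.0456) = 0.01771 K/W
  R_expanded polystyrene = (1/5.96 − 1/6.14)/(4πk) = 0.004919/(4π·0.0353) = 0.01109 K/W
ΣR = 5.135×10^-6 + 9.176×10^-6 + 0.1411 + 0.01771 + 0.01109 = 0.1699 K/W
Q = ΔT/ΣR = (-159 °C − 17.1 °C)/0.1699 = -1036 W
From the inner boundary to the aerogel blanket/cork board interface, ΣR_partial = 0.1411 K/W.
T_interface = T_in − Q·ΣR_partial = -159 °C − (-1036)(0.1411) = -12.8 °C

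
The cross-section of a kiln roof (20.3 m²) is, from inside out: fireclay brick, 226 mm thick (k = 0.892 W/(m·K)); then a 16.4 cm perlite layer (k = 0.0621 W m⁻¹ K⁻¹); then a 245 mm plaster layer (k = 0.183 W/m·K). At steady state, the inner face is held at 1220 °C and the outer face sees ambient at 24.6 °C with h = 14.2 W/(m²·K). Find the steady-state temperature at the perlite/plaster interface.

Treat each layer as a resistance in series:
  R_fireclay brick = L/(kA) = 0.226/(0.892·20.3) = 0.01248 K/W
  R_perlite = L/(kA) = 0.164/(0.0621·20.3) = 0.1301 K/W
  R_plaster = L/(kA) = 0.245/(0.183·20.3) = 0.06595 K/W
  R_conv,out = 1/(hA) = 1/(14.2·20.3) = 0.003469 K/W
ΣR = 0.01248 + 0.1301 + 0.06595 + 0.003469 = 0.2120 K/W
Q = ΔT/ΣR = (1220 °C − 24.6 °C)/0.2120 = 5639 W
From the inner boundary to the perlite/plaster interface, ΣR_partial = 0.1426 K/W.
T_interface = T_in − Q·ΣR_partial = 1220 °C − (5639)(0.1426) = 416 °C

T = 416 °C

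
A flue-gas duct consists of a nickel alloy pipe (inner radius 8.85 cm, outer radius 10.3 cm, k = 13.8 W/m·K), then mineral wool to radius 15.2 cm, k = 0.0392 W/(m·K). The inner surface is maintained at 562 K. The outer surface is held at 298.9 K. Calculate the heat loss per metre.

Q' = 166 W/m

Series thermal resistances, inner to outer:
  R'_nickel alloy = ln(0.103/0.0885)/(2πk) = 0.1517/(2π·13.8) = 0.001750 m·K/W
  R'_mineral wool = ln(0.152/0.103)/(2πk) = 0.3892/(2π·0.0392) = 1.580 m·K/W
ΣR = 0.001750 + 1.580 = 1.582 m·K/W
Q' = ΔT/ΣR = (562 K − 298.9 K)/1.582 = 166 W/m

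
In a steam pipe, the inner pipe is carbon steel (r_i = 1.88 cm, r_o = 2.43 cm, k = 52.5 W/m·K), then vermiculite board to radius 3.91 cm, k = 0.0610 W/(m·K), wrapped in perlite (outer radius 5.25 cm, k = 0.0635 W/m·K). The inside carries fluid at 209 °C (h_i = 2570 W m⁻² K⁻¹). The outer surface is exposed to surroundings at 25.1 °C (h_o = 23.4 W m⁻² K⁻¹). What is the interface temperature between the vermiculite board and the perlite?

T = 101 °C

Series thermal resistances, inner to outer:
  R'_conv,in = 1/(2πr h) = 1/(2π·0.0188·2570) = 0.003294 m·K/W
  R'_carbon steel = ln(0.0243/0.0188)/(2πk) = 0.2566/(2π·52.5) = 7.779×10^-4 m·K/W
  R'_vermiculite board = ln(0.0391/0.0243)/(2πk) = 0.4756/(2π·0.0610) = 1.241 m·K/W
  R'_perlite = ln(0.0525/0.0391)/(2πk) = 0.2947/(2π·0.0635) = 0.7386 m·K/W
  R'_conv,out = 1/(2πr h) = 1/(2π·0.0525·23.4) = 0.1296 m·K/W
ΣR = 0.003294 + 7.779×10^-4 + 1.241 + 0.7386 + 0.1296 = 2.113 m·K/W
Q' = ΔT/ΣR = (209 °C − 25.1 °C)/2.113 = 87.03 W/m
From the inner boundary to the vermiculite board/perlite interface, ΣR_partial = 1.245 m·K/W.
T_interface = T_in − Q'·ΣR_partial = 209 °C − (87.03)(1.245) = 101 °C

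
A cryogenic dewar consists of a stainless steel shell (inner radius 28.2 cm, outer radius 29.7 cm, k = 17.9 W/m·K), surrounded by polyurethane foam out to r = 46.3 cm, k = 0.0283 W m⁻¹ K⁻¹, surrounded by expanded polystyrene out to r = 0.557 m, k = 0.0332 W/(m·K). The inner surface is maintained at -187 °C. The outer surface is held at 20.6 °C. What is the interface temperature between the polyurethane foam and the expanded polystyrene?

Resistance network (inner→outer):
  R_stainless steel = (1/0.282 − 1/0.297)/(4πk) = 0.1791/(4π·17.9) = 7.962×10^-4 K/W
  R_polyurethane foam = (1/0.297 − 1/0.463)/(4πk) = 1.207/(4π·0.0283) = 3.394 K/W
  R_expanded polystyrene = (1/0.463 − 1/0.557)/(4πk) = 0.3645/(4π·0.0332) = 0.8737 K/W
ΣR = 7.962×10^-4 + 3.394 + 0.8737 = 4.268 K/W
Q = ΔT/ΣR = (-187 °C − 20.6 °C)/4.268 = -48.64 W
From the inner boundary to the polyurethane foam/expanded polystyrene interface, ΣR_partial = 3.395 K/W.
T_interface = T_in − Q·ΣR_partial = -187 °C − (-48.64)(3.395) = -21.9 °C

T = -21.9 °C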